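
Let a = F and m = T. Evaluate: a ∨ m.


Disjunction is false only when both operands are false.
Substitute: a=F, m=T.
F ∨ T evaluates to T.

T


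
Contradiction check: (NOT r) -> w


Truth table over {r, w}:
r | w | φ
---------
F | F | F
T | F | T
F | T | T
T | T | T
Satisfying assignment at row 2: r=T, w=F gives T.

No, it is not a contradiction.


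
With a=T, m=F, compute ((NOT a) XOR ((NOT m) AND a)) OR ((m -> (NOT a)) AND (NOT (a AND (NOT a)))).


Substitute a=T, m=F:
… (earlier sub-steps elided)
NOT m = T
(NOT m) AND a = T AND T = T
(NOT a) XOR ((NOT m) AND a) = F XOR T = T
NOT a = F
m -> (NOT a) = F -> F = T
NOT a = F
a AND (NOT a) = T AND F = F
NOT (a AND (NOT a)) = T
(m -> (NOT a)) AND (NOT (a AND (NOT a))) = T AND T = T
((NOT a) XOR ((NOT m) AND a)) OR ((m -> (NOT a)) AND (NOT (a AND (NOT a)))) = T OR T = T

T


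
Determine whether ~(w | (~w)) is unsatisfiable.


Truth table over {w}:
w | φ
-----
False | False
True | False
Every row is false.

Yes, it is a contradiction.


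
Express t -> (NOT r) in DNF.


Step 1: Rewrite t → (¬r) as ¬t ∨ (¬r).

(NOT t) OR (NOT r)


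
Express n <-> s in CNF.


Step 1: Rewrite n ↔ s as (n → s) ∧ (s → n).
Step 2: Rewrite each implication as a disjunction.

((NOT n) OR s) AND ((NOT s) OR n)


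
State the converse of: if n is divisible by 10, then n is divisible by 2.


The converse of (P → Q) is (Q → P). It is not in general equivalent to the original.
Here P = 'n is divisible by 10' and Q = 'n is divisible by 2'.

If n is divisible by 2, then n is divisible by 10.


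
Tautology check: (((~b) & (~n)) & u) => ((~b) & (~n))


Build the truth table over {b, n, u}:
b | n | u | φ
-------------
False | False | False | True
True | False | False | True
False | True | False | True
True | True | False | True
False | False | True | True
True | False | True | True
False | True | True | True
True | True | True | True
Every row evaluates to true.

Yes, it is a tautology.


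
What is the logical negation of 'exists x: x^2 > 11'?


¬(forall x: φ) = exists x: ¬φ, and ¬(exists x: φ) = forall x: ¬φ.
Apply to the existential statement.

forall x: ~(x^2 > 11)


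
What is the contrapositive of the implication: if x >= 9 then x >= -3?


The contrapositive of (P → Q) is (¬Q → ¬P); it is logically equivalent to the original.
Here P = 'x >= 9' and Q = 'x >= -3'.

If not (x >= -3), then not (x >= 9).


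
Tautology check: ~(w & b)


Build the truth table over {b, w}:
b | w | φ
---------
False | False | True
True | False | True
False | True | True
True | True | False
Counterexample at row 4: with b=True, w=True, the formula is False.

No, it is not a tautology.


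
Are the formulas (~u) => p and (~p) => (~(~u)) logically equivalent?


Compare truth tables:
p | u | φ | ψ
-------------
False | False | False | False
True | False | True | True
False | True | True | True
True | True | True | True
The columns φ and ψ agree on every row.

Yes, they are logically equivalent.


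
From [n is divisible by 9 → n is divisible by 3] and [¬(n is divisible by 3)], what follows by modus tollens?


Modus tollens: from (P → Q) and ¬Q, infer ¬P.
Q = 'n is divisible by 3' is denied; since P → Q, P must also fail.

Not (n is divisible by 9).


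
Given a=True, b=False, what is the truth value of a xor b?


Exclusive or is true when exactly one operand is true.
Substitute: a=True, b=False.
True xor False evaluates to True.

True


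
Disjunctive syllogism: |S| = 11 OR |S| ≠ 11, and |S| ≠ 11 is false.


Disjunctive syllogism: from (P ∨ Q) and ¬P, infer Q.
One disjunct, '|S| ≠ 11', is ruled out; the other must hold.

|S| = 11


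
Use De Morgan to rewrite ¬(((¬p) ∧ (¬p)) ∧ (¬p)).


De Morgan: the negation of a conjunction is the disjunction of the negations.
Distribute ¬ across ∧, flipping it to ∨, and negate each literal.

(p ∨ p) ∨ p


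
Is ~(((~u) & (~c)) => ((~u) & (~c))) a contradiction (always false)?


Truth table over {c, u}:
c | u | φ
---------
False | False | False
True | False | False
False | True | False
True | True | False
Every row is false.

Yes, it is a contradiction.


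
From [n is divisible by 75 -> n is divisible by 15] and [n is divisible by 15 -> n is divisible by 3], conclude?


Hypothetical syllogism: from (P → Q) and (Q → R), infer (P → R).
Chain the two implications through the shared middle term 'n is divisible by 15'.

n is divisible by 75 -> n is divisible by 3


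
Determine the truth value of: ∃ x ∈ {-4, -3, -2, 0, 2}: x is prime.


Evaluate the predicate on each element: -4:F, -3:F, -2:F, 0:F, 2:T.
Witness x = 2 satisfies the predicate.

T


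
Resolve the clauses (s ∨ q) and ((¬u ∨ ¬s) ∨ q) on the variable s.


The clauses contain complementary literals s and ¬s.
Resolution eliminates this pair and disjoins the remaining literals (merging duplicates).

(q ∨ ¬u)


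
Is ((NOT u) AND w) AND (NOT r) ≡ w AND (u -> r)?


Compare truth tables:
r | u | w | φ | ψ
-----------------
F | F | F | F | F
T | F | F | F | F
F | T | F | F | F
T | T | F | F | F
F | F | T | T | T
T | F | T | F | T
F | T | T | F | F
T | T | T | F | T
They differ at row 6 (r=T, u=F, w=T): φ=F but ψ=T.

No, they are not logically equivalent.


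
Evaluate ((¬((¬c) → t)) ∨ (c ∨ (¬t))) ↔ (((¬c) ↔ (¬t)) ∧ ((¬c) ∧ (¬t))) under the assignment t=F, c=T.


Substitute t=F, c=T:
… (earlier sub-steps elided)
c ∨ (¬t) = T ∨ T = T
(¬((¬c) → t)) ∨ (c ∨ (¬t)) = F ∨ T = T
¬c = F
¬t = T
(¬c) ↔ (¬t) = F ↔ T = F
¬c = F
¬t = T
(¬c) ∧ (¬t) = F ∧ T = F
((¬c) ↔ (¬t)) ∧ ((¬c) ∧ (¬t)) = F ∧ F = F
((¬((¬c) → t)) ∨ (c ∨ (¬t))) ↔ (((¬c) ↔ (¬t)) ∧ ((¬c) ∧ (¬t))) = T ↔ F = F

F


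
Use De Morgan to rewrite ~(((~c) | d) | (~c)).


De Morgan: the negation of a disjunction is the conjunction of the negations.
Distribute ~ across |, flipping it to &, and negate each literal.

(c & (~d)) & c


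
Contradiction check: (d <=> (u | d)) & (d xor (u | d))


Truth table over {d, u}:
d | u | φ
---------
False | False | False
True | False | False
False | True | False
True | True | False
Every row is false.

Yes, it is a contradiction.


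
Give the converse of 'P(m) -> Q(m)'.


The converse of (P → Q) is (Q → P). It is not in general equivalent to the original.
Here P = 'P(m)' and Q = 'Q(m)'.

If Q(m), then P(m).


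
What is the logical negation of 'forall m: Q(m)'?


¬(forall x: φ) = exists x: ¬φ, and ¬(exists x: φ) = forall x: ¬φ.
Apply to the universal statement.

exists m: ~(Q(m))


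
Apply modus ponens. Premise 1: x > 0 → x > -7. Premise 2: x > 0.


Modus ponens: from (P → Q) and P, infer Q.
P = 'x > 0' is asserted, and P → Q holds, so Q follows.

x > -7.


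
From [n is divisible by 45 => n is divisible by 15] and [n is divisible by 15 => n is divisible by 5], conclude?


Hypothetical syllogism: from (P → Q) and (Q → R), infer (P → R).
Chain the two implications through the shared middle term 'n is divisible by 15'.

n is divisible by 45 => n is divisible by 5


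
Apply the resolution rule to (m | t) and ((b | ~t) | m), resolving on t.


The clauses contain complementary literals t and ~t.
Resolution eliminates this pair and disjoins the remaining literals (merging duplicates).

(m | b)


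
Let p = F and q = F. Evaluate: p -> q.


Implication is false only when antecedent is true and consequent is false.
Substitute: p=F, q=F.
F -> F evaluates to T.

T


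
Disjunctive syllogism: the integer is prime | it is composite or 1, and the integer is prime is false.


Disjunctive syllogism: from (P ∨ Q) and ¬P, infer Q.
One disjunct, 'the integer is prime', is ruled out; the other must hold.

it is composite or 1


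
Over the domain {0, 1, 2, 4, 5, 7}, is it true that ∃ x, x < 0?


Evaluate the predicate on each element: 0:F, 1:F, 2:F, 4:F, 5:F, 7:F.
No element satisfies the predicate.

F


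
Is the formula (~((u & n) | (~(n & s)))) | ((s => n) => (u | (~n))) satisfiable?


Search for a satisfying assignment over {n, s, u}.
Try n=False, s=False, u=False: the formula evaluates to True.
A satisfying assignment exists.

Satisfiable.


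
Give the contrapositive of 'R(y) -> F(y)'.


The contrapositive of (P → Q) is (¬Q → ¬P); it is logically equivalent to the original.
Here P = 'R(y)' and Q = 'F(y)'.

If not (F(y)), then not (R(y)).


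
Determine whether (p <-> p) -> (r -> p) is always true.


Build the truth table over {p, r}:
p | r | φ
---------
F | F | T
T | F | T
F | T | F
T | T | T
Counterexample at row 3: with p=F, r=T, the formula is F.

No, it is not a tautology.


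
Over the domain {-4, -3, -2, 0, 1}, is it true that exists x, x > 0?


Evaluate the predicate on each element: -4:False, -3:False, -2:False, 0:False, 1:True.
Witness x = 1 satisfies the predicate.

True


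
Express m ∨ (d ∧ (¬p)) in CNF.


Step 1: Distribute ∨ over ∧: m ∨ (d ∧ (¬p)) = (m ∨ d) ∧ (m ∨ (¬p)).

(m ∨ d) ∧ (m ∨ (¬p))


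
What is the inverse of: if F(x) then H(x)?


The inverse of (P → Q) is (¬P → ¬Q). It is equivalent to the converse, not to the original.
Here P = 'F(x)' and Q = 'H(x)'.

If not (F(x)), then not (H(x)).


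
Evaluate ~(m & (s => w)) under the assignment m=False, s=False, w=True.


Substitute m=False, s=False, w=True:
s => w = False => True = True
m & (s => w) = False & True = False
~(m & (s => w)) = True

True


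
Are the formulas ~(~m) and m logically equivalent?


Compare truth tables:
m | φ | ψ
---------
False | False | False
True | True | True
The columns φ and ψ agree on every row.

Yes, they are logically equivalent.


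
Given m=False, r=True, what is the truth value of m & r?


Conjunction is true only when both operands are true.
Substitute: m=False, r=True.
False & True evaluates to False.

False


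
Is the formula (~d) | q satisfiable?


Search for a satisfying assignment over {d, q}.
Try d=False, q=False: the formula evaluates to True.
A satisfying assignment exists.

Satisfiable.


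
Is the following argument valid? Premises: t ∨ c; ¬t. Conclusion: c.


This matches the form of disjunctive syllogism: the conclusion follows in every model of the premises.

Valid.


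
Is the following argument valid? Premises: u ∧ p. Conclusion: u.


This matches the form of conjunction elimination: the conclusion follows in every model of the premises.

Valid.


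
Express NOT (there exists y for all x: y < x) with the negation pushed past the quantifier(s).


Negation flips each quantifier (∀↔∃) and negates the inner predicate.
¬(there exists y for all x: φ) = for all y there exists x: ¬φ.

for all y there exists x: NOT(y < x)


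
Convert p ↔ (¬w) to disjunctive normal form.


Step 1: p ↔ (¬w) is true exactly when both agree: (p ∧ (¬w)) ∨ (¬p ∧ ¬(¬w)).
Step 2: Eliminate any double negations (¬¬X = X).

(p ∧ (¬w)) ∨ ((¬p) ∧ w)


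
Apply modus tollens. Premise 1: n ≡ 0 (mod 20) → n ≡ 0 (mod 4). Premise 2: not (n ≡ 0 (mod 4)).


Modus tollens: from (P → Q) and ¬Q, infer ¬P.
Q = 'n ≡ 0 (mod 4)' is denied; since P → Q, P must also fail.

Not (n ≡ 0 (mod 20)).


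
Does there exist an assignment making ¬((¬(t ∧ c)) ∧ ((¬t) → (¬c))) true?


Search for a satisfying assignment over {c, t}.
Try c=T, t=F: the formula evaluates to T.
A satisfying assignment exists.

Satisfiable.


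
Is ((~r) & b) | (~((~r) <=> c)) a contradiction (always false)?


Truth table over {b, c, r}:
b | c | r | φ
-------------
False | False | False | True
True | False | False | True
False | True | False | False
True | True | False | True
False | False | True | False
True | False | True | False
False | True | True | True
True | True | True | True
Satisfying assignment at row 1: b=False, c=False, r=False gives True.

No, it is not a contradiction.


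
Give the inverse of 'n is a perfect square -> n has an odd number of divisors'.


The inverse of (P → Q) is (¬P → ¬Q). It is equivalent to the converse, not to the original.
Here P = 'n is a perfect square' and Q = 'n has an odd number of divisors'.

If not (n is a perfect square), then not (n has an odd number of divisors).


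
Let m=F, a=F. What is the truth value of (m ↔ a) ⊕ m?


Substitute m=F, a=F:
m ↔ a = F ↔ F = T
(m ↔ a) ⊕ m = T ⊕ F = T

T


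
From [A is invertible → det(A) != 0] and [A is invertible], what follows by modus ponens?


Modus ponens: from (P → Q) and P, infer Q.
P = 'A is invertible' is asserted, and P → Q holds, so Q follows.

det(A) != 0.


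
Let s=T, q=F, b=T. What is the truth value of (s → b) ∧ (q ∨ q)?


Substitute s=T, q=F, b=T:
s → b = T → T = T
q ∨ q = F ∨ F = F
(s → b) ∧ (q ∨ q) = T ∧ F = F

F


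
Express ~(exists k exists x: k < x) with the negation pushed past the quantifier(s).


Negation flips each quantifier (∀↔∃) and negates the inner predicate.
¬(exists k exists x: φ) = forall k forall x: ¬φ.

forall k forall x: ~(k < x)


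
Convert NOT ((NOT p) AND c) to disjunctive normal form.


Step 1: Apply De Morgan: ¬((¬p) ∧ c) = ¬(¬p) ∨ ¬c.
Step 2: Eliminate any double negations (¬¬X = X).

p OR (NOT c)


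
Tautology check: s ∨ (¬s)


Build the truth table over {s}:
s | φ
-----
F | T
T | T
Every row evaluates to true.

Yes, it is a tautology.


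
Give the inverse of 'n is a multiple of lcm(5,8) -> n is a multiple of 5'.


The inverse of (P → Q) is (¬P → ¬Q). It is equivalent to the converse, not to the original.
Here P = 'n is a multiple of lcm(5,8)' and Q = 'n is a multiple of 5'.

If not (n is a multiple of lcm(5,8)), then not (n is a multiple of 5).


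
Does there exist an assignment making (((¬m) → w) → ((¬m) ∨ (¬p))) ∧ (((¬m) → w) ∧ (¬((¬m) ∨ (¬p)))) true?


Check all 8 assignments over {m, p, w}:
m | p | w | φ
-------------
F | F | F | F
T | F | F | F
F | T | F | F
T | T | F | F
F | F | T | F
T | F | T | F
F | T | T | F
T | T | T | F
No assignment makes the formula true.

Unsatisfiable.


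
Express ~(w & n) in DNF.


Step 1: Apply De Morgan: ¬(w ∧ n) = ¬w ∨ ¬n.

(~w) | (~n)


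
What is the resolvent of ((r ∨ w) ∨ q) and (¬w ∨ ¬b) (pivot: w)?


The clauses contain complementary literals w and ¬w.
Resolution eliminates this pair and disjoins the remaining literals (merging duplicates).

((q ∨ r) ∨ ¬b)


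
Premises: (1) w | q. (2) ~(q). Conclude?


Disjunctive syllogism: from (P ∨ Q) and ¬P, infer Q.
One disjunct, 'q', is ruled out; the other must hold.

w


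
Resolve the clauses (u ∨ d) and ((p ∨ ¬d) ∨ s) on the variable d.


The clauses contain complementary literals d and ¬d.
Resolution eliminates this pair and disjoins the remaining literals (merging duplicates).

((u ∨ p) ∨ s)


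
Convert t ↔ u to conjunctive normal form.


Step 1: Rewrite t ↔ u as (t → u) ∧ (u → t).
Step 2: Rewrite each implication as a disjunction.

((¬t) ∨ u) ∧ ((¬u) ∨ t)


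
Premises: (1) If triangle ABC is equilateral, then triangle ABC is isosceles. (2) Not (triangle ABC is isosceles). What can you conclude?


Modus tollens: from (P → Q) and ¬Q, infer ¬P.
Q = 'triangle ABC is isosceles' is denied; since P → Q, P must also fail.

Not (triangle ABC is equilateral).


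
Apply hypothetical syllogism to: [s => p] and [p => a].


Hypothetical syllogism: from (P → Q) and (Q → R), infer (P → R).
Chain the two implications through the shared middle term 'p'.

s => a


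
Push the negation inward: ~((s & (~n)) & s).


De Morgan: the negation of a conjunction is the disjunction of the negations.
Distribute ~ across &, flipping it to |, and negate each literal.

((~s) | n) | (~s)


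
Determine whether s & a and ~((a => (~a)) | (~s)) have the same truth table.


Compare truth tables:
a | s | φ | ψ
-------------
False | False | False | False
True | False | False | False
False | True | False | False
True | True | True | True
The columns φ and ψ agree on every row.

Yes, they are logically equivalent.


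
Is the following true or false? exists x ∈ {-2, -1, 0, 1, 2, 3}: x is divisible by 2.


Evaluate the predicate on each element: -2:True, -1:False, 0:True, 1:False, 2:True, 3:False.
Witness x = -2 satisfies the predicate.

True


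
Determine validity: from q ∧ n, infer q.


This matches the form of conjunction elimination: the conclusion follows in every model of the premises.

Valid.


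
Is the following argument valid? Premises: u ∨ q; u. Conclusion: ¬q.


This is affirming a disjunct (fallacy). There exist truth assignments where the premises are all true but the conclusion is false.

Invalid.


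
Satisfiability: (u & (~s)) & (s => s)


Search for a satisfying assignment over {s, u}.
Try s=False, u=True: the formula evaluates to True.
A satisfying assignment exists.

Satisfiable.


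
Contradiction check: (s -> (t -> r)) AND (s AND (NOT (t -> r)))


Truth table over {r, s, t}:
r | s | t | φ
-------------
F | F | F | F
T | F | F | F
F | T | F | F
T | T | F | F
F | F | T | F
T | F | T | F
F | T | T | F
T | T | T | F
Every row is false.

Yes, it is a contradiction.


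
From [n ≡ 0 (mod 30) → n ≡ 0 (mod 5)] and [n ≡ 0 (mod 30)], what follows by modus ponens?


Modus ponens: from (P → Q) and P, infer Q.
P = 'n ≡ 0 (mod 30)' is asserted, and P → Q holds, so Q follows.

n ≡ 0 (mod 5).


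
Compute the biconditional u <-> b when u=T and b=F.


Biconditional is true when both operands have the same truth value.
Substitute: u=T, b=F.
T <-> F evaluates to F.

F


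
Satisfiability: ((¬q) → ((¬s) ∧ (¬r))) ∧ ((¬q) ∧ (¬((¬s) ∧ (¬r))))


Check all 8 assignments over {q, r, s}:
q | r | s | φ
-------------
F | F | F | F
T | F | F | F
F | T | F | F
T | T | F | F
F | F | T | F
T | F | T | F
F | T | T | F
T | T | T | F
No assignment makes the formula true.

Unsatisfiable.


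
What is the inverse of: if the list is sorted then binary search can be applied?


The inverse of (P → Q) is (¬P → ¬Q). It is equivalent to the converse, not to the original.
Here P = 'the list is sorted' and Q = 'binary search can be applied'.

If not (the list is sorted), then not (binary search can be applied).


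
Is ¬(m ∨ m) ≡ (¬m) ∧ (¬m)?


Compare truth tables:
m | φ | ψ
---------
F | T | T
T | F | F
The columns φ and ψ agree on every row.

Yes, they are logically equivalent.


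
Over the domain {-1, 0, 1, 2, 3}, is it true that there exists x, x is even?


Evaluate the predicate on each element: -1:F, 0:T, 1:F, 2:T, 3:F.
Witness x = 0 satisfies the predicate.

T


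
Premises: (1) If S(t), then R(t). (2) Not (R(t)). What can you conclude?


Modus tollens: from (P → Q) and ¬Q, infer ¬P.
Q = 'R(t)' is denied; since P → Q, P must also fail.

Not (S(t)).


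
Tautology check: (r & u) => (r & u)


Build the truth table over {r, u}:
r | u | φ
---------
False | False | True
True | False | True
False | True | True
True | True | True
Every row evaluates to true.

Yes, it is a tautology.


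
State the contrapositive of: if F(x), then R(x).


The contrapositive of (P → Q) is (¬Q → ¬P); it is logically equivalent to the original.
Here P = 'F(x)' and Q = 'R(x)'.

If not (R(x)), then not (F(x)).


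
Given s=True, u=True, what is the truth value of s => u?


Implication is false only when antecedent is true and consequent is false.
Substitute: s=True, u=True.
True => True evaluates to True.

True


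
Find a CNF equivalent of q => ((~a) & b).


Step 1: Rewrite q → ((¬a) ∧ b) as ¬q ∨ ((¬a) ∧ b).
Step 2: Distribute ∨ over ∧.

((~q) | (~a)) & ((~q) | b)


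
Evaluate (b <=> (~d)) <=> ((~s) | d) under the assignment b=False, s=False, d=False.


Substitute b=False, s=False, d=False:
~d = True
b <=> (~d) = False <=> True = False
~s = True
(~s) | d = True | False = True
(b <=> (~d)) <=> ((~s) | d) = False <=> True = False

False


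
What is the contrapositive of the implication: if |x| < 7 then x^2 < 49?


The contrapositive of (P → Q) is (¬Q → ¬P); it is logically equivalent to the original.
Here P = '|x| < 7' and Q = 'x^2 < 49'.

If not (x^2 < 49), then not (|x| < 7).


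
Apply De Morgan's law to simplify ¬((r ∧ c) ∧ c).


De Morgan: the negation of a conjunction is the disjunction of the negations.
Distribute ¬ across ∧, flipping it to ∨, and negate each literal.

((¬r) ∨ (¬c)) ∨ (¬c)


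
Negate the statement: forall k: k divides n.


¬(forall x: φ) = exists x: ¬φ, and ¬(exists x: φ) = forall x: ¬φ.
Apply to the universal statement.

exists k: ~(k divides n)


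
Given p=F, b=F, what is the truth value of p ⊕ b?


Exclusive or is true when exactly one operand is true.
Substitute: p=F, b=F.
F ⊕ F evaluates to F.

F


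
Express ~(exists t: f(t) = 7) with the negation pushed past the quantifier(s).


¬(forall x: φ) = exists x: ¬φ, and ¬(exists x: φ) = forall x: ¬φ.
Apply to the existential statement.

forall t: ~(f(t) = 7)


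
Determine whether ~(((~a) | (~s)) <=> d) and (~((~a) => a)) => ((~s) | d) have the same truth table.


Compare truth tables:
a | d | s | φ | ψ
-----------------
False | False | False | True | True
True | False | False | True | True
False | True | False | False | True
True | True | False | False | True
False | False | True | True | False
True | False | True | False | True
False | True | True | False | True
True | True | True | True | True
They differ at row 3 (a=False, d=True, s=False): φ=False but ψ=True.

No, they are not logically equivalent.


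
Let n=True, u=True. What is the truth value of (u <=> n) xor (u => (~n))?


Substitute n=True, u=True:
u <=> n = True <=> True = True
~n = False
u => (~n) = True => False = False
(u <=> n) xor (u => (~n)) = True xor False = True

True


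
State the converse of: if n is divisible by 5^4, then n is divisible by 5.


The converse of (P → Q) is (Q → P). It is not in general equivalent to the original.
Here P = 'n is divisible by 5^4' and Q = 'n is divisible by 5'.

If n is divisible by 5, then n is divisible by 5^4.


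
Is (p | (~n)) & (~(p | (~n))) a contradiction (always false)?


Truth table over {n, p}:
n | p | φ
---------
False | False | False
True | False | False
False | True | False
True | True | False
Every row is false.

Yes, it is a contradiction.


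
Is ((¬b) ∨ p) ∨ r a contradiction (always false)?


Truth table over {b, p, r}:
b | p | r | φ
-------------
F | F | F | T
T | F | F | F
F | T | F | T
T | T | F | T
F | F | T | T
T | F | T | T
F | T | T | T
T | T | T | T
Satisfying assignment at row 1: b=F, p=F, r=F gives T.

No, it is not a contradiction.


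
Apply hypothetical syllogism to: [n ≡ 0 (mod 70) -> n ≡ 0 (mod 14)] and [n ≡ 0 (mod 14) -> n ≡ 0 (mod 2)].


Hypothetical syllogism: from (P → Q) and (Q → R), infer (P → R).
Chain the two implications through the shared middle term 'n ≡ 0 (mod 14)'.

n ≡ 0 (mod 70) -> n ≡ 0 (mod 2)


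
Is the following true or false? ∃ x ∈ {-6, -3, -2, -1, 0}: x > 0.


Evaluate the predicate on each element: -6:F, -3:F, -2:F, -1:F, 0:F.
No element satisfies the predicate.

F


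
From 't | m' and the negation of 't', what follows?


Disjunctive syllogism: from (P ∨ Q) and ¬P, infer Q.
One disjunct, 't', is ruled out; the other must hold.

m


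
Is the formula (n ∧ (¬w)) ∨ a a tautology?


Build the truth table over {a, n, w}:
a | n | w | φ
-------------
F | F | F | F
T | F | F | T
F | T | F | T
T | T | F | T
F | F | T | F
T | F | T | T
F | T | T | F
T | T | T | T
Counterexample at row 1: with a=F, n=F, w=F, the formula is F.

No, it is not a tautology.


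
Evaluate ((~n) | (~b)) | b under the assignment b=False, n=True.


Substitute b=False, n=True:
~n = False
~b = True
(~n) | (~b) = False | True = True
((~n) | (~b)) | b = True | False = True

True


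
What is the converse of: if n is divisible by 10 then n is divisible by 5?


The converse of (P → Q) is (Q → P). It is not in general equivalent to the original.
Here P = 'n is divisible by 10' and Q = 'n is divisible by 5'.

If n is divisible by 5, then n is divisible by 10.


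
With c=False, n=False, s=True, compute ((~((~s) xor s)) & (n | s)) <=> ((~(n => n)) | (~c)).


Substitute c=False, n=False, s=True:
~s = False
(~s) xor s = False xor True = True
~((~s) xor s) = False
n | s = False | True = True
(~((~s) xor s)) & (n | s) = False & True = False
n => n = False => False = True
~(n => n) = False
~c = True
(~(n => n)) | (~c) = False | True = True
((~((~s) xor s)) & (n | s)) <=> ((~(n => n)) | (~c)) = False <=> True = False

False


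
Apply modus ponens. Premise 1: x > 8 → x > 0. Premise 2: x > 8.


Modus ponens: from (P → Q) and P, infer Q.
P = 'x > 8' is asserted, and P → Q holds, so Q follows.

x > 0.


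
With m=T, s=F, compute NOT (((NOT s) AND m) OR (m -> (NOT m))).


Substitute m=T, s=F:
NOT s = T
(NOT s) AND m = T AND T = T
NOT m = F
m -> (NOT m) = T -> F = F
((NOT s) AND m) OR (m -> (NOT m)) = T OR F = T
NOT (((NOT s) AND m) OR (m -> (NOT m))) = F

F


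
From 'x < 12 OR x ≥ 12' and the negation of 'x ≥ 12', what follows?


Disjunctive syllogism: from (P ∨ Q) and ¬P, infer Q.
One disjunct, 'x ≥ 12', is ruled out; the other must hold.

x < 12


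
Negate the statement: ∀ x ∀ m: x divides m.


Negation flips each quantifier (∀↔∃) and negates the inner predicate.
¬(∀ x ∀ m: φ) = ∃ x ∃ m: ¬φ.

∃ x ∃ m: ¬(x divides m)


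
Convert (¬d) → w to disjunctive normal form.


Step 1: Rewrite (¬d) → w as ¬(¬d) ∨ w.
Step 2: Eliminate any double negations (¬¬X = X).

d ∨ w


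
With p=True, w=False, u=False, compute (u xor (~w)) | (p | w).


Substitute p=True, w=False, u=False:
~w = True
u xor (~w) = False xor True = True
p | w = True | False = True
(u xor (~w)) | (p | w) = True | True = True

True


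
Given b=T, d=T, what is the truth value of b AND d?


Conjunction is true only when both operands are true.
Substitute: b=T, d=T.
T AND T evaluates to T.

T


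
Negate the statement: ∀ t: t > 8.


¬(∀ x: φ) = ∃ x: ¬φ, and ¬(∃ x: φ) = ∀ x: ¬φ.
Apply to the universal statement.

∃ t: ¬(t > 8)


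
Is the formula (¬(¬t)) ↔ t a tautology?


Build the truth table over {t}:
t | φ
-----
F | T
T | T
Every row evaluates to true.

Yes, it is a tautology.


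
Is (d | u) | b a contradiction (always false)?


Truth table over {b, d, u}:
b | d | u | φ
-------------
False | False | False | False
True | False | False | True
False | True | False | True
True | True | False | True
False | False | True | True
True | False | True | True
False | True | True | True
True | True | True | True
Satisfying assignment at row 2: b=True, d=False, u=False gives True.

No, it is not a contradiction.


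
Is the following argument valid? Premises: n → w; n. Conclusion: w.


This matches the form of modus ponens: the conclusion follows in every model of the premises.

Valid.


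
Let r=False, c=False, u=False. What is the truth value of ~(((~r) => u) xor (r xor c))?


Substitute r=False, c=False, u=False:
~r = True
(~r) => u = True => False = False
r xor c = False xor False = False
((~r) => u) xor (r xor c) = False xor False = False
~(((~r) => u) xor (r xor c)) = True

True


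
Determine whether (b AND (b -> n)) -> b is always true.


Build the truth table over {b, n}:
b | n | φ
---------
F | F | T
T | F | T
F | T | T
T | T | T
Every row evaluates to true.

Yes, it is a tautology.


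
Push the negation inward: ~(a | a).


De Morgan: the negation of a disjunction is the conjunction of the negations.
Distribute ~ across |, flipping it to &, and negate each literal.

(~a) & (~a)


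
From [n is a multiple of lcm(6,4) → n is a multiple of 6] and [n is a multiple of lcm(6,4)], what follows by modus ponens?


Modus ponens: from (P → Q) and P, infer Q.
P = 'n is a multiple of lcm(6,4)' is asserted, and P → Q holds, so Q follows.

n is a multiple of 6.


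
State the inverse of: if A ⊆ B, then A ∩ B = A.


The inverse of (P → Q) is (¬P → ¬Q). It is equivalent to the converse, not to the original.
Here P = 'A ⊆ B' and Q = 'A ∩ B = A'.

If not (A ⊆ B), then not (A ∩ B = A).


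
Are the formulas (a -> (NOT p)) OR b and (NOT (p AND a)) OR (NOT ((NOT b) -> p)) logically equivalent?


Compare truth tables:
a | b | p | φ | ψ
-----------------
F | F | F | T | T
T | F | F | T | T
F | T | F | T | T
T | T | F | T | T
F | F | T | T | T
T | F | T | F | F
F | T | T | T | T
T | T | T | T | F
They differ at row 8 (a=T, b=T, p=T): φ=T but ψ=F.

No, they are not logically equivalent.


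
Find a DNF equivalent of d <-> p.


Step 1: d ↔ p is true exactly when both agree: (d ∧ p) ∨ (¬d ∧ ¬p).

(d AND p) OR ((NOT d) AND (NOT p))


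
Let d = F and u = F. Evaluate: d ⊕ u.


Exclusive or is true when exactly one operand is true.
Substitute: d=F, u=F.
F ⊕ F evaluates to F.

F


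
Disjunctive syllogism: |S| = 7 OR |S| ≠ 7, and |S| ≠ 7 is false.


Disjunctive syllogism: from (P ∨ Q) and ¬P, infer Q.
One disjunct, '|S| ≠ 7', is ruled out; the other must hold.

|S| = 7


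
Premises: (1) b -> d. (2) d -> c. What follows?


Hypothetical syllogism: from (P → Q) and (Q → R), infer (P → R).
Chain the two implications through the shared middle term 'd'.

b -> c


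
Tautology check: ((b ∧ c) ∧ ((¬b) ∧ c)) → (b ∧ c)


Build the truth table over {b, c}:
b | c | φ
---------
F | F | T
T | F | T
F | T | T
T | T | T
Every row evaluates to true.

Yes, it is a tautology.


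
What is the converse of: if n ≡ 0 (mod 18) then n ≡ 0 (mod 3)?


The converse of (P → Q) is (Q → P). It is not in general equivalent to the original.
Here P = 'n ≡ 0 (mod 18)' and Q = 'n ≡ 0 (mod 3)'.

If n ≡ 0 (mod 3), then n ≡ 0 (mod 18).


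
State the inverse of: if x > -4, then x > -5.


The inverse of (P → Q) is (¬P → ¬Q). It is equivalent to the converse, not to the original.
Here P = 'x > -4' and Q = 'x > -5'.

If not (x > -4), then not (x > -5).


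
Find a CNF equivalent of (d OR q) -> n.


Step 1: Rewrite as ¬(d ∨ q) ∨ n = (¬d ∧ ¬q) ∨ n.
Step 2: Distribute ∨ over ∧.

((NOT d) OR n) AND ((NOT q) OR n)


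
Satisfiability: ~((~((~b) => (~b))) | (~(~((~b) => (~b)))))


Check all 2 assignments over {b}:
b | φ
-----
False | False
True | False
No assignment makes the formula true.

Unsatisfiable.


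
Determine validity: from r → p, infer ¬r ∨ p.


This matches the form of material implication: the conclusion follows in every model of the premises.

Valid.


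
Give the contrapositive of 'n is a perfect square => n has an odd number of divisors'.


The contrapositive of (P → Q) is (¬Q → ¬P); it is logically equivalent to the original.
Here P = 'n is a perfect square' and Q = 'n has an odd number of divisors'.

If not (n has an odd number of divisors), then not (n is a perfect square).


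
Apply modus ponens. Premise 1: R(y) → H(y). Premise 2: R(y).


Modus ponens: from (P → Q) and P, infer Q.
P = 'R(y)' is asserted, and P → Q holds, so Q follows.

H(y).


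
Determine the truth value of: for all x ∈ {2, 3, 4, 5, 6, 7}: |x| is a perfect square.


Evaluate the predicate on each element: 2:F, 3:F, 4:T, 5:F, 6:F, 7:F.
Counterexample x = 2 fails the predicate.

F


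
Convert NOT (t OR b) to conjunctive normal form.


Step 1: Apply De Morgan: ¬(t ∨ b) = ¬t ∧ ¬b.

(NOT t) AND (NOT b)


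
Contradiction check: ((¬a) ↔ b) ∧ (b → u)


Truth table over {a, b, u}:
a | b | u | φ
-------------
F | F | F | F
T | F | F | T
F | T | F | F
T | T | F | F
F | F | T | F
T | F | T | T
F | T | T | T
T | T | T | F
Satisfying assignment at row 2: a=T, b=F, u=F gives T.

No, it is not a contradiction.


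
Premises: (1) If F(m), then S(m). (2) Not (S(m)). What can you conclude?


Modus tollens: from (P → Q) and ¬Q, infer ¬P.
Q = 'S(m)' is denied; since P → Q, P must also fail.

Not (F(m)).


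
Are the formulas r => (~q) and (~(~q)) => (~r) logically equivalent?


Compare truth tables:
q | r | φ | ψ
-------------
False | False | True | True
True | False | True | True
False | True | True | True
True | True | False | False
The columns φ and ψ agree on every row.

Yes, they are logically equivalent.


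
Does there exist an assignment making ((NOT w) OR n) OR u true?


Search for a satisfying assignment over {n, u, w}.
Try n=F, u=F, w=F: the formula evaluates to T.
A satisfying assignment exists.

Satisfiable.


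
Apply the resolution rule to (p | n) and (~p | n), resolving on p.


The clauses contain complementary literals p and ~p.
Resolution eliminates this pair and disjoins the remaining literals (merging duplicates).

n


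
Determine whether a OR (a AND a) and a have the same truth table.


Compare truth tables:
a | φ | ψ
---------
F | F | F
T | T | T
The columns φ and ψ agree on every row.

Yes, they are logically equivalent.


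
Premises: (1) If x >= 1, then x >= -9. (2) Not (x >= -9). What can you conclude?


Modus tollens: from (P → Q) and ¬Q, infer ¬P.
Q = 'x >= -9' is denied; since P → Q, P must also fail.

Not (x >= 1).


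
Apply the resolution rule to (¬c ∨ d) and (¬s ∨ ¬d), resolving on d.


The clauses contain complementary literals d and ¬d.
Resolution eliminates this pair and disjoins the remaining literals (merging duplicates).

(¬c ∨ ¬s)


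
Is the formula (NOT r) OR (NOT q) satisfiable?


Search for a satisfying assignment over {q, r}.
Try q=F, r=F: the formula evaluates to T.
A satisfying assignment exists.

Satisfiable.


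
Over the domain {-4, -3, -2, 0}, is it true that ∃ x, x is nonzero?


Evaluate the predicate on each element: -4:T, -3:T, -2:T, 0:F.
Witness x = -4 satisfies the predicate.

T


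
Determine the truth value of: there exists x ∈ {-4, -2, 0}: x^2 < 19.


Evaluate the predicate on each element: -4:T, -2:T, 0:T.
Witness x = -4 satisfies the predicate.

T


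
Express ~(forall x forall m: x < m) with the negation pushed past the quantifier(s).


Negation flips each quantifier (∀↔∃) and negates the inner predicate.
¬(forall x forall m: φ) = exists x exists m: ¬φ.

exists x exists m: ~(x < m)


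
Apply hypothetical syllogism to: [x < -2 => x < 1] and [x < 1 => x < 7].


Hypothetical syllogism: from (P → Q) and (Q → R), infer (P → R).
Chain the two implications through the shared middle term 'x < 1'.

x < -2 => x < 7


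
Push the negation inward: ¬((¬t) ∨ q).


De Morgan: the negation of a disjunction is the conjunction of the negations.
Distribute ¬ across ∨, flipping it to ∧, and negate each literal.

t ∧ (¬q)


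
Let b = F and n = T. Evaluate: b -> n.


Implication is false only when antecedent is true and consequent is false.
Substitute: b=F, n=T.
F -> T evaluates to T.

T


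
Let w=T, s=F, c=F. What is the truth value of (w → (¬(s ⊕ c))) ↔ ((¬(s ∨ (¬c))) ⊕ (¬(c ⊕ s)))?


Substitute w=T, s=F, c=F:
s ⊕ c = F ⊕ F = F
¬(s ⊕ c) = T
w → (¬(s ⊕ c)) = T → T = T
¬c = T
s ∨ (¬c) = F ∨ T = T
¬(s ∨ (¬c)) = F
c ⊕ s = F ⊕ F = F
¬(c ⊕ s) = T
(¬(s ∨ (¬c))) ⊕ (¬(c ⊕ s)) = F ⊕ T = T
(w → (¬(s ⊕ c))) ↔ ((¬(s ∨ (¬c))) ⊕ (¬(c ⊕ s))) = T ↔ T = T

T


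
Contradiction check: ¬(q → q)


Truth table over {q}:
q | φ
-----
F | F
T | F
Every row is false.

Yes, it is a contradiction.


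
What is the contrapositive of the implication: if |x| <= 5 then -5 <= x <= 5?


The contrapositive of (P → Q) is (¬Q → ¬P); it is logically equivalent to the original.
Here P = '|x| <= 5' and Q = '-5 <= x <= 5'.

If not (-5 <= x <= 5), then not (|x| <= 5).


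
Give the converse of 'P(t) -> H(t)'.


The converse of (P → Q) is (Q → P). It is not in general equivalent to the original.
Here P = 'P(t)' and Q = 'H(t)'.

If H(t), then P(t).


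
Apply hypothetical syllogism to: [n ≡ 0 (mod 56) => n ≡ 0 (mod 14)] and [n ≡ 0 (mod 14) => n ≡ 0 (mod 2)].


Hypothetical syllogism: from (P → Q) and (Q → R), infer (P → R).
Chain the two implications through the shared middle term 'n ≡ 0 (mod 14)'.

n ≡ 0 (mod 56) => n ≡ 0 (mod 2)


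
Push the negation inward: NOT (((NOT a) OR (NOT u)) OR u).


De Morgan: the negation of a disjunction is the conjunction of the negations.
Distribute NOT across OR, flipping it to AND, and negate each literal.

(a AND u) AND (NOT u)


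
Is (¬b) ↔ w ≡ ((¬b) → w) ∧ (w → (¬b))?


Compare truth tables:
b | w | φ | ψ
-------------
F | F | F | F
T | F | T | T
F | T | T | T
T | T | F | F
The columns φ and ψ agree on every row.

Yes, they are logically equivalent.


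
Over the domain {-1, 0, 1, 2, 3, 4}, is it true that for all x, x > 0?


Evaluate the predicate on each element: -1:F, 0:F, 1:T, 2:T, 3:T, 4:T.
Counterexample x = -1 fails the predicate.

F


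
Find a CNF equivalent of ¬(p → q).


Step 1: Rewrite p → q as ¬p ∨ q.
Step 2: Negate: ¬(¬p ∨ q) = p ∧ ¬q (De Morgan + double negation).

p ∧ (¬q)


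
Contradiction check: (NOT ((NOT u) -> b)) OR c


Truth table over {b, c, u}:
b | c | u | φ
-------------
F | F | F | T
T | F | F | F
F | T | F | T
T | T | F | T
F | F | T | F
T | F | T | F
F | T | T | T
T | T | T | T
Satisfying assignment at row 1: b=F, c=F, u=F gives T.

No, it is not a contradiction.


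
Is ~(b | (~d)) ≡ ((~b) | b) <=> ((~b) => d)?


Compare truth tables:
b | d | φ | ψ
-------------
False | False | False | False
True | False | False | True
False | True | True | True
True | True | False | True
They differ at row 2 (b=True, d=False): φ=False but ψ=True.

No, they are not logically equivalent.


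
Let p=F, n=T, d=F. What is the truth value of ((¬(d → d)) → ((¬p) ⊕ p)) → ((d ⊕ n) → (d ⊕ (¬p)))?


Substitute p=F, n=T, d=F:
d → d = F → F = T
¬(d → d) = F
¬p = T
(¬p) ⊕ p = T ⊕ F = T
(¬(d → d)) → ((¬p) ⊕ p) = F → T = T
d ⊕ n = F ⊕ T = T
¬p = T
d ⊕ (¬p) = F ⊕ T = T
(d ⊕ n) → (d ⊕ (¬p)) = T → T = T
((¬(d → d)) → ((¬p) ⊕ p)) → ((d ⊕ n) → (d ⊕ (¬p))) = T → T = T

T


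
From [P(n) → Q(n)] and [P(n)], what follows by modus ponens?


Modus ponens: from (P → Q) and P, infer Q.
P = 'P(n)' is asserted, and P → Q holds, so Q follows.

Q(n).


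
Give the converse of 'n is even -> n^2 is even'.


The converse of (P → Q) is (Q → P). It is not in general equivalent to the original.
Here P = 'n is even' and Q = 'n^2 is even'.

If n^2 is even, then n is even.


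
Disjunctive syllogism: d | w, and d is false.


Disjunctive syllogism: from (P ∨ Q) and ¬P, infer Q.
One disjunct, 'd', is ruled out; the other must hold.

w


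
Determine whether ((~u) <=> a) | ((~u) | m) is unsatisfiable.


Truth table over {a, m, u}:
a | m | u | φ
-------------
False | False | False | True
True | False | False | True
False | True | False | True
True | True | False | True
False | False | True | True
True | False | True | False
False | True | True | True
True | True | True | True
Satisfying assignment at row 1: a=False, m=False, u=False gives True.

No, it is not a contradiction.
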